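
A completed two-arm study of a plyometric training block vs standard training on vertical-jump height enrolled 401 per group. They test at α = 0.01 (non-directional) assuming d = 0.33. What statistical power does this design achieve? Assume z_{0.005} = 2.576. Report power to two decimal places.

For two equal groups, power = Φ(d·√(n/2) − z_{α/2}).
d·√(n/2) = 0.33 × √(401/2) = 0.33 × 14.160 = 4.673.
z_β = 4.673 − 2.576 = 2.097.
Power = Φ(2.097) = 0.982.

power ≈ 0.98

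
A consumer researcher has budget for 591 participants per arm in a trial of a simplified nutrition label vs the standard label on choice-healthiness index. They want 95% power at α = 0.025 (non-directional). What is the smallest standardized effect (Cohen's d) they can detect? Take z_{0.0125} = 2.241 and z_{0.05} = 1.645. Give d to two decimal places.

d_min ≈ 0.23

For two independent groups of n = 591 each: d_min = (z_{α/2} + z_β)·√(2/n).
z-sum = 2.241 + 1.645 = 3.886.
d_min = 3.886 × √(2/591) = 3.886 × 0.0582 = 0.226.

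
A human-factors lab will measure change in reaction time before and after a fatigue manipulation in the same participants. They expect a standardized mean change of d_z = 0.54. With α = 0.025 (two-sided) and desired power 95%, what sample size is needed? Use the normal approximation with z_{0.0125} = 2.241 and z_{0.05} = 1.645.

For a paired (one-sample on differences) test: n = ((z_{α/2} + z_β) / d)².
z_{α/2} + z_β = 2.241 + 1.645 = 3.886.
n = (3.886 / 0.54)² = 7.196² = 51.79.
Round up.

n = 52 pairs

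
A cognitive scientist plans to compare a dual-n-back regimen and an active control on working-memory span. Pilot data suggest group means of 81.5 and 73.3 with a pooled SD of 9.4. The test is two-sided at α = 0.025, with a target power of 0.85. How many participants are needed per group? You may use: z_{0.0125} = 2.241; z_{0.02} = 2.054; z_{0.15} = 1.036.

Cohen's d = |M₁ − M₂| / SD_pooled = |81.5 − 73.3| / 9.4 = 8.2 / 9.4 = 0.872.
For two independent groups with equal n: n = 2·((z_{α/2} + z_β) / d)².
z_{α/2} + z_β = 2.241 + 1.036 = 3.277.
n = 2 × (3.277 / 0.872)² = 2 × 3.758² = 2 × 14.12 = 28.2.
Round up to the next whole participant.

n = 29 per group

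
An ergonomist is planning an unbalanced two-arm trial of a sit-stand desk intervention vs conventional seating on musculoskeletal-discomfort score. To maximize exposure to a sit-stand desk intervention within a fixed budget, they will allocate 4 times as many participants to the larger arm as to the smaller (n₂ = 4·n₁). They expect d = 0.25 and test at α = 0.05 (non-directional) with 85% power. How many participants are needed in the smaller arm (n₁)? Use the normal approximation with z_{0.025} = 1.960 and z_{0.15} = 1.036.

With allocation ratio k = n₂/n₁ = 4, Var(x̄₁−x̄₂) = σ²(1/n₁ + 1/(k·n₁)) = σ²·(k+1)/(k·n₁).
So n₁ = (1 + 1/k)·((z_{α/2} + z_β)/d)² = 1.250 × (2.996/0.25)².
n₁ = 1.250 × 143.62 = 179.5.
Round up: n₁ = 180, giving n₂ = 4 × 180 = 720.

n₁ = 180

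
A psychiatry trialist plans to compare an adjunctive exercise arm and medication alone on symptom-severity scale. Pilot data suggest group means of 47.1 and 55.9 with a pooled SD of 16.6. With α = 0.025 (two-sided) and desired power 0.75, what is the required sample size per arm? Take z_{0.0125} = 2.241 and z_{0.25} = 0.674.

Cohen's d = |M₁ − M₂| / SD_pooled = |47.1 − 55.9| / 16.6 = 8.8 / 16.6 = 0.530.
For two independent groups with equal n: n = 2·((z_{α/2} + z_β) / d)².
z_{α/2} + z_β = 2.241 + 0.674 = 2.915.
n = 2 × (2.915 / 0.530)² = 2 × 5.500² = 2 × 30.25 = 60.5.
Round up to the next whole participant.

n = 61 per group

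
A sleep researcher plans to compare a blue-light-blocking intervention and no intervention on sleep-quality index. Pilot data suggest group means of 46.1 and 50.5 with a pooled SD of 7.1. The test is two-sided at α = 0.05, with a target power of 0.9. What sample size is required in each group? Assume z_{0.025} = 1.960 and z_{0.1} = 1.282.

Cohen's d = |M₁ − M₂| / SD_pooled = |46.1 − 50.5| / 7.1 = 4.4 / 7.1 = 0.620.
For two independent groups with equal n: n = 2·((z_{α/2} + z_β) / d)².
z_{α/2} + z_β = 1.960 + 1.282 = 3.242.
n = 2 × (3.242 / 0.620)² = 2 × 5.229² = 2 × 27.34 = 54.7.
Round up to the next whole participant.

n = 55 per group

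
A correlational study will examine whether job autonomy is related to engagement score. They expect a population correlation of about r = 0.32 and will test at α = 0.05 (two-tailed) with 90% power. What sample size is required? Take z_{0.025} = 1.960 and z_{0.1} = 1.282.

n = 99

Fisher's z: C = ½·ln((1+r)/(1−r)) = ½·ln(1.9412) = 0.3316.
n = ((z_{α/2} + z_β)/C)² + 3.
(1.960 + 1.282) / 0.3316 = 3.242 / 0.3316 = 9.777.
n = 9.777² + 3 = 95.59 + 3 = 98.6.
Round up.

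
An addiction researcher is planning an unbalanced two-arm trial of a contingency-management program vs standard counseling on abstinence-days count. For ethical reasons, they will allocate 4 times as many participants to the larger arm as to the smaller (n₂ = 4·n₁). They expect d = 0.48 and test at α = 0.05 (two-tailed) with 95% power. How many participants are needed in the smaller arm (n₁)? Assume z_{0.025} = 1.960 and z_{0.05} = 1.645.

n₁ = 71

With allocation ratio k = n₂/n₁ = 4, Var(x̄₁−x̄₂) = σ²(1/n₁ + 1/(k·n₁)) = σ²·(k+1)/(k·n₁).
So n₁ = (1 + 1/k)·((z_{α/2} + z_β)/d)² = 1.250 × (3.605/0.48)².
n₁ = 1.250 × 56.41 = 70.5.
Round up: n₁ = 71, giving n₂ = 4 × 71 = 284.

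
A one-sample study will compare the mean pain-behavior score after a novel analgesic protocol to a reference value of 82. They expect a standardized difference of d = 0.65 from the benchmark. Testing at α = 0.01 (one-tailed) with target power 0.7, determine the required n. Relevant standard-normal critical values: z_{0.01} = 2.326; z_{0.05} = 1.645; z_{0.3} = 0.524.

For a one-sample test: n = ((z_{α} + z_β) / d)².
z_{α} + z_β = 2.326 + 0.524 = 2.850.
n = (2.850 / 0.65)² = 4.385² = 19.22.
Round up.

n = 20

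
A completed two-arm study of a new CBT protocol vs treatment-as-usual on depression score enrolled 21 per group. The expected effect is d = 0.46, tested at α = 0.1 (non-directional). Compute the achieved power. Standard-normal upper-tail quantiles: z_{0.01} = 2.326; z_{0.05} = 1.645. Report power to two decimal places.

For two equal groups, power = Φ(d·√(n/2) − z_{α/2}).
d·√(n/2) = 0.46 × √(21/2) = 0.46 × 3.240 = 1.491.
z_β = 1.491 − 1.645 = -0.154.
Power = Φ(-0.154) = 0.439.

power ≈ 0.44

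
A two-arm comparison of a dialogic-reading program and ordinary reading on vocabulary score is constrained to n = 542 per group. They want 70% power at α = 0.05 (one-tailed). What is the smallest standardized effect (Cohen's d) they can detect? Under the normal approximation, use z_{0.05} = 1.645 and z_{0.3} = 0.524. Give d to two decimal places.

d_min ≈ 0.13

For two independent groups of n = 542 each: d_min = (z_{α} + z_β)·√(2/n).
z-sum = 1.645 + 0.524 = 2.169.
d_min = 2.169 × √(2/542) = 2.169 × 0.0607 = 0.132.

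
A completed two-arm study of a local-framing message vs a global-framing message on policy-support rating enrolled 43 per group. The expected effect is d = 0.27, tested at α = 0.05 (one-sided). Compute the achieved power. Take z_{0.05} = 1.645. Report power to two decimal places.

For two equal groups, power = Φ(d·√(n/2) − z_{α}).
d·√(n/2) = 0.27 × √(43/2) = 0.27 × 4.637 = 1.252.
z_β = 1.252 − 1.645 = -0.393.
Power = Φ(-0.393) = 0.347.

power ≈ 0.35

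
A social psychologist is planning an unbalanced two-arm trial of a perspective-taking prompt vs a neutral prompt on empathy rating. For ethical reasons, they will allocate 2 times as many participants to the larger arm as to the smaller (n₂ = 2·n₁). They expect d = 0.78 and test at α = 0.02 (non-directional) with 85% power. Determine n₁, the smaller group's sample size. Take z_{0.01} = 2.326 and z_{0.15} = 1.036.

With allocation ratio k = n₂/n₁ = 2, Var(x̄₁−x̄₂) = σ²(1/n₁ + 1/(k·n₁)) = σ²·(k+1)/(k·n₁).
So n₁ = (1 + 1/k)·((z_{α/2} + z_β)/d)² = 1.500 × (3.362/0.78)².
n₁ = 1.500 × 18.58 = 27.9.
Round up: n₁ = 28, giving n₂ = 2 × 28 = 56.

n₁ = 28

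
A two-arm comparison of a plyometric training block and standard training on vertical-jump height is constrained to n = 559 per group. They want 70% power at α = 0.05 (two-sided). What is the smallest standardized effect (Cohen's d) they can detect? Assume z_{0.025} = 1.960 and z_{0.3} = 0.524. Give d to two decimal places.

For two independent groups of n = 559 each: d_min = (z_{α/2} + z_β)·√(2/n).
z-sum = 1.960 + 0.524 = 2.484.
d_min = 2.484 × √(2/559) = 2.484 × 0.0598 = 0.149.

d_min ≈ 0.15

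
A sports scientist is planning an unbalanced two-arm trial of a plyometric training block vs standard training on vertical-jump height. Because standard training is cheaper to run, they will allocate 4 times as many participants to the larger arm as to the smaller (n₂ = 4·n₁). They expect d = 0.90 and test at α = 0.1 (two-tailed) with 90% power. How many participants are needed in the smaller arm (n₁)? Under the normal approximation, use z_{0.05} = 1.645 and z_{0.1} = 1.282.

n₁ = 14

With allocation ratio k = n₂/n₁ = 4, Var(x̄₁−x̄₂) = σ²(1/n₁ + 1/(k·n₁)) = σ²·(k+1)/(k·n₁).
So n₁ = (1 + 1/k)·((z_{α/2} + z_β)/d)² = 1.250 × (2.927/0.90)².
n₁ = 1.250 × 10.58 = 13.2.
Round up: n₁ = 14, giving n₂ = 4 × 14 = 56.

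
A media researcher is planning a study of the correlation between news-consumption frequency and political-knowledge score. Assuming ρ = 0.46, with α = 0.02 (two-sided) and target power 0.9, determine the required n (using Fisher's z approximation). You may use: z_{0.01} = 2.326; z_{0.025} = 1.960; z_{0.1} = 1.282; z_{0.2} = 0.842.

Fisher's z: C = ½·ln((1+r)/(1−r)) = ½·ln(2.7037) = 0.4973.
n = ((z_{α/2} + z_β)/C)² + 3.
(2.326 + 1.282) / 0.4973 = 3.608 / 0.4973 = 7.255.
n = 7.255² + 3 = 52.64 + 3 = 55.6.
Round up.

n = 56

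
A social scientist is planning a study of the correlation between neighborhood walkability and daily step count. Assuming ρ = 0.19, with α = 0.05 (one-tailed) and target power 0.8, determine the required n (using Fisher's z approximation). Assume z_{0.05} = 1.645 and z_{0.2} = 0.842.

Fisher's z: C = ½·ln((1+r)/(1−r)) = ½·ln(1.4691) = 0.1923.
n = ((z_{α} + z_β)/C)² + 3.
(1.645 + 0.842) / 0.1923 = 2.487 / 0.1923 = 12.933.
n = 12.933² + 3 = 167.26 + 3 = 170.3.
Round up.

n = 171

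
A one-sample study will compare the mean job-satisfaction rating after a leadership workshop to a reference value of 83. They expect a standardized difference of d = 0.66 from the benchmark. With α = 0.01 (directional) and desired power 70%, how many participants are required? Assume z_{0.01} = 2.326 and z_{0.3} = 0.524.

For a one-sample test: n = ((z_{α} + z_β) / d)².
z_{α} + z_β = 2.326 + 0.524 = 2.850.
n = (2.850 / 0.66)² = 4.318² = 18.65.
Round up.

n = 19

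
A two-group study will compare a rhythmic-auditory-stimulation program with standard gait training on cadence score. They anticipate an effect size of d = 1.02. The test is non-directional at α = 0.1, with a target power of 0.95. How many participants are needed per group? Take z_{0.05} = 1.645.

For two independent groups with equal n: n = 2·((z_{α/2} + z_β) / d)².
z_{α/2} + z_β = 1.645 + 1.645 = 3.290.
n = 2 × (3.290 / 1.02)² = 2 × 3.225² = 2 × 10.40 = 20.8.
Round up to the next whole participant.

n = 21 per group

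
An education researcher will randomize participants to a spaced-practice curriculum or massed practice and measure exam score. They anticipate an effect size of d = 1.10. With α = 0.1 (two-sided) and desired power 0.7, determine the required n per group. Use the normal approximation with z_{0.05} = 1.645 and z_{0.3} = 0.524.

n = 8 per group

For two independent groups with equal n: n = 2·((z_{α/2} + z_β) / d)².
z_{α/2} + z_β = 1.645 + 0.524 = 2.169.
n = 2 × (2.169 / 1.10)² = 2 × 1.972² = 2 × 3.89 = 7.8.
Round up to the next whole participant.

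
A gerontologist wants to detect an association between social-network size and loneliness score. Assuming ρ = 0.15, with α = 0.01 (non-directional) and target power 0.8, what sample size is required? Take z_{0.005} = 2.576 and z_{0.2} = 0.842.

Fisher's z: C = ½·ln((1+r)/(1−r)) = ½·ln(1.3529) = 0.1511.
n = ((z_{α/2} + z_β)/C)² + 3.
(2.576 + 0.842) / 0.1511 = 3.418 / 0.1511 = 22.621.
n = 22.621² + 3 = 511.70 + 3 = 514.7.
Round up.

n = 515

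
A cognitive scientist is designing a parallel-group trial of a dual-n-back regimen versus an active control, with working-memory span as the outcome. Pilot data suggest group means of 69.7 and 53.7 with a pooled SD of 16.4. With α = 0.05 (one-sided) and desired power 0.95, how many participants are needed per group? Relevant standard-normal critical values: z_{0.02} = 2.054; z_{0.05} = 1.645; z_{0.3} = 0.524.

Cohen's d = |M₁ − M₂| / SD_pooled = |69.7 − 53.7| / 16.4 = 16.0 / 16.4 = 0.976.
For two independent groups with equal n: n = 2·((z_{α} + z_β) / d)².
z_{α} + z_β = 1.645 + 1.645 = 3.290.
n = 2 × (3.290 / 0.976)² = 2 × 3.371² = 2 × 11.36 = 22.7.
Round up to the next whole participant.

n = 23 per group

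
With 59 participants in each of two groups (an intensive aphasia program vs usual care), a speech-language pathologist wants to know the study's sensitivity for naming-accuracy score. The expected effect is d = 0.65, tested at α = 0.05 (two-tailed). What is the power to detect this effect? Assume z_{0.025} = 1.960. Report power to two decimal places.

power ≈ 0.94

For two equal groups, power = Φ(d·√(n/2) − z_{α/2}).
d·√(n/2) = 0.65 × √(59/2) = 0.65 × 5.431 = 3.530.
z_β = 3.530 − 1.960 = 1.570.
Power = Φ(1.570) = 0.942.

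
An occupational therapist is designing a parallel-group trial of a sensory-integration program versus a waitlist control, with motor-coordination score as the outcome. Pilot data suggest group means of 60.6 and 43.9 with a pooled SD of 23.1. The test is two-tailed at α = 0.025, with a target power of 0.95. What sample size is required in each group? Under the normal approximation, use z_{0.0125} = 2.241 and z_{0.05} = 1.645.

n = 58 per group

Cohen's d = |M₁ − M₂| / SD_pooled = |60.6 − 43.9| / 23.1 = 16.7 / 23.1 = 0.723.
For two independent groups with equal n: n = 2·((z_{α/2} + z_β) / d)².
z_{α/2} + z_β = 2.241 + 1.645 = 3.886.
n = 2 × (3.886 / 0.723)² = 2 × 5.375² = 2 × 28.89 = 57.8.
Round up to the next whole participant.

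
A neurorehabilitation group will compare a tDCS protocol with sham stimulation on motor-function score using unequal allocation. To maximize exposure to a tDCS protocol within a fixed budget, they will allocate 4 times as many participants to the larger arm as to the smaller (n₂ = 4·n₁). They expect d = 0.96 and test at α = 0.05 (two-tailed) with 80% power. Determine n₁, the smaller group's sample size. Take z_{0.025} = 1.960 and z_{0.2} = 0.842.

n₁ = 11

With allocation ratio k = n₂/n₁ = 4, Var(x̄₁−x̄₂) = σ²(1/n₁ + 1/(k·n₁)) = σ²·(k+1)/(k·n₁).
So n₁ = (1 + 1/k)·((z_{α/2} + z_β)/d)² = 1.250 × (2.802/0.96)².
n₁ = 1.250 × 8.52 = 10.6.
Round up: n₁ = 11, giving n₂ = 4 × 11 = 44.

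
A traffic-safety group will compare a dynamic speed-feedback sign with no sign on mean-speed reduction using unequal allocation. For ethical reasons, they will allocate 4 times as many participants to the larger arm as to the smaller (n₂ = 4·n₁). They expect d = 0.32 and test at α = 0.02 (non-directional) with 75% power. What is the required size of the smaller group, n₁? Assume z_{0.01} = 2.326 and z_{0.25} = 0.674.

With allocation ratio k = n₂/n₁ = 4, Var(x̄₁−x̄₂) = σ²(1/n₁ + 1/(k·n₁)) = σ²·(k+1)/(k·n₁).
So n₁ = (1 + 1/k)·((z_{α/2} + z_β)/d)² = 1.250 × (3.000/0.32)².
n₁ = 1.250 × 87.89 = 109.9.
Round up: n₁ = 110, giving n₂ = 4 × 110 = 440.

n₁ = 110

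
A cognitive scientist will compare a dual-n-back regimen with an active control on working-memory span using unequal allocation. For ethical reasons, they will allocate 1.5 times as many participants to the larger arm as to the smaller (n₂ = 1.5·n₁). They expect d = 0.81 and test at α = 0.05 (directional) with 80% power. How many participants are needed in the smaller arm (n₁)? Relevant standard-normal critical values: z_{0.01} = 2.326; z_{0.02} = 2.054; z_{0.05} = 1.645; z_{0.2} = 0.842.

n₁ = 16

With allocation ratio k = n₂/n₁ = 1.5, Var(x̄₁−x̄₂) = σ²(1/n₁ + 1/(k·n₁)) = σ²·(k+1)/(k·n₁).
So n₁ = (1 + 1/k)·((z_{α} + z_β)/d)² = 1.667 × (2.487/0.81)².
n₁ = 1.667 × 9.43 = 15.7.
Round up: n₁ = 16, giving n₂ = 1.5 × 16 = 24.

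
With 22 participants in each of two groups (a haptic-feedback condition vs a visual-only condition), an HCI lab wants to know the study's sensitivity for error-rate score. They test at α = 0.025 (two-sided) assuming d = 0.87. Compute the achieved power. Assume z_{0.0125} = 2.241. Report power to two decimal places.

power ≈ 0.74

For two equal groups, power = Φ(d·√(n/2) − z_{α/2}).
d·√(n/2) = 0.87 × √(22/2) = 0.87 × 3.317 = 2.885.
z_β = 2.885 − 2.241 = 0.644.
Power = Φ(0.644) = 0.740.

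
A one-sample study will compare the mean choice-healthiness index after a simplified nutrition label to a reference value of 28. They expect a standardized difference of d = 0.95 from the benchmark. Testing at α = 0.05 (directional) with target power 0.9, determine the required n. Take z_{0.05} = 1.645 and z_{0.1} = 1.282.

n = 10

For a one-sample test: n = ((z_{α} + z_β) / d)².
z_{α} + z_β = 1.645 + 1.282 = 2.927.
n = (2.927 / 0.95)² = 3.081² = 9.49.
Round up.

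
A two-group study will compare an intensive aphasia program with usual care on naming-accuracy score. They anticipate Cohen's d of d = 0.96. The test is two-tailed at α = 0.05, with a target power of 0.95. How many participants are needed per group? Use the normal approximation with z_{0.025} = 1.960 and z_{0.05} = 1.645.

n = 29 per group

For two independent groups with equal n: n = 2·((z_{α/2} + z_β) / d)².
z_{α/2} + z_β = 1.960 + 1.645 = 3.605.
n = 2 × (3.605 / 0.96)² = 2 × 3.755² = 2 × 14.10 = 28.2.
Round up to the next whole participant.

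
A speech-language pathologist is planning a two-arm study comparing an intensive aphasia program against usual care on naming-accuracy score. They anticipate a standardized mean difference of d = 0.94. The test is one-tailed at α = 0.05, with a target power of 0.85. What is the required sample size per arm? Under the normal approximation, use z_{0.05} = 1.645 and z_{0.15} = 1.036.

n = 17 per group

For two independent groups with equal n: n = 2·((z_{α} + z_β) / d)².
z_{α} + z_β = 1.645 + 1.036 = 2.681.
n = 2 × (2.681 / 0.94)² = 2 × 2.852² = 2 × 8.13 = 16.3.
Round up to the next whole participant.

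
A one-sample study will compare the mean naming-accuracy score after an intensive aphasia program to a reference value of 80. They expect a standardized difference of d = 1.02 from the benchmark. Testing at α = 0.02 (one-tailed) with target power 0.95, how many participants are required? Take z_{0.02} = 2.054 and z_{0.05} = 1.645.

n = 14

For a one-sample test: n = ((z_{α} + z_β) / d)².
z_{α} + z_β = 2.054 + 1.645 = 3.699.
n = (3.699 / 1.02)² = 3.626² = 13.15.
Round up.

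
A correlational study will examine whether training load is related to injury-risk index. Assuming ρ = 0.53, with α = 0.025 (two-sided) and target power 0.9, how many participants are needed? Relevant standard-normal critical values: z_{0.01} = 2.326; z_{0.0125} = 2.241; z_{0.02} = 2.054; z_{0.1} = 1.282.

n = 39

Fisher's z: C = ½·ln((1+r)/(1−r)) = ½·ln(3.2553) = 0.5901.
n = ((z_{α/2} + z_β)/C)² + 3.
(2.241 + 1.282) / 0.5901 = 3.523 / 0.5901 = 5.970.
n = 5.970² + 3 = 35.64 + 3 = 38.6.
Round up.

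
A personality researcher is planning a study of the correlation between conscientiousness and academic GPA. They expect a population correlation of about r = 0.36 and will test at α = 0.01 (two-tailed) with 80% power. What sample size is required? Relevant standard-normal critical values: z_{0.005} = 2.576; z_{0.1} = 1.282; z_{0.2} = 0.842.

n = 86

Fisher's z: C = ½·ln((1+r)/(1−r)) = ½·ln(2.1250) = 0.3769.
n = ((z_{α/2} + z_β)/C)² + 3.
(2.576 + 0.842) / 0.3769 = 3.418 / 0.3769 = 9.069.
n = 9.069² + 3 = 82.24 + 3 = 85.2.
Round up.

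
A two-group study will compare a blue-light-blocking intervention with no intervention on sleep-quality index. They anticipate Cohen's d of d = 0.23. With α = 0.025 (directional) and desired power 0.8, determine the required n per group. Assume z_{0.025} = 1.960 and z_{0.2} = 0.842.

n = 297 per group

For two independent groups with equal n: n = 2·((z_{α} + z_β) / d)².
z_{α} + z_β = 1.960 + 0.842 = 2.802.
n = 2 × (2.802 / 0.23)² = 2 × 12.183² = 2 × 148.42 = 296.8.
Round up to the next whole participant.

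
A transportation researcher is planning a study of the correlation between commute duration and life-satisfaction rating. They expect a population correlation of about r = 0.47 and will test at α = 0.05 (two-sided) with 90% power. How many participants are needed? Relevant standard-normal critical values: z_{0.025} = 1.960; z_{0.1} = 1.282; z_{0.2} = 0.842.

Fisher's z: C = ½·ln((1+r)/(1−r)) = ½·ln(2.7736) = 0.5101.
n = ((z_{α/2} + z_β)/C)² + 3.
(1.960 + 1.282) / 0.5101 = 3.242 / 0.5101 = 6.356.
n = 6.356² + 3 = 40.39 + 3 = 43.4.
Round up.

n = 44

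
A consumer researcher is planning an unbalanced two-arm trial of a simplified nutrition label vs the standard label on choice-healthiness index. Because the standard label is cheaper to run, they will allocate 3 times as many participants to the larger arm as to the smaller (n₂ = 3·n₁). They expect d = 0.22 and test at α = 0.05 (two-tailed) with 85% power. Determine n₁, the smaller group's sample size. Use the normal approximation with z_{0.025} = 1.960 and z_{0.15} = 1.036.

n₁ = 248

With allocation ratio k = n₂/n₁ = 3, Var(x̄₁−x̄₂) = σ²(1/n₁ + 1/(k·n₁)) = σ²·(k+1)/(k·n₁).
So n₁ = (1 + 1/k)·((z_{α/2} + z_β)/d)² = 1.333 × (2.996/0.22)².
n₁ = 1.333 × 185.45 = 247.3.
Round up: n₁ = 248, giving n₂ = 3 × 248 = 744.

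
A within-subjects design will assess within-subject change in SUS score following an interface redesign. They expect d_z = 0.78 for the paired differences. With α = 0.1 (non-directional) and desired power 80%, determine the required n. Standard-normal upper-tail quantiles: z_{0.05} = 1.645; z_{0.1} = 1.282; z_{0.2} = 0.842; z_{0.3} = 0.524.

For a paired (one-sample on differences) test: n = ((z_{α/2} + z_β) / d)².
z_{α/2} + z_β = 1.645 + 0.842 = 2.487.
n = (2.487 / 0.78)² = 3.188² = 10.17.
Round up.

n = 11 pairs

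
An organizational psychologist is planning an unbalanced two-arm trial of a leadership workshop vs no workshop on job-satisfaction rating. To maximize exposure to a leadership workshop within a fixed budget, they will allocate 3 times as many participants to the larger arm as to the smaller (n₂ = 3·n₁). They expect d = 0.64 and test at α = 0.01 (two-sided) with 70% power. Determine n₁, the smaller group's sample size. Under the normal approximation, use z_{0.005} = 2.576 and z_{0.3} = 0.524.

With allocation ratio k = n₂/n₁ = 3, Var(x̄₁−x̄₂) = σ²(1/n₁ + 1/(k·n₁)) = σ²·(k+1)/(k·n₁).
So n₁ = (1 + 1/k)·((z_{α/2} + z_β)/d)² = 1.333 × (3.100/0.64)².
n₁ = 1.333 × 23.46 = 31.3.
Round up: n₁ = 32, giving n₂ = 3 × 32 = 96.

n₁ = 32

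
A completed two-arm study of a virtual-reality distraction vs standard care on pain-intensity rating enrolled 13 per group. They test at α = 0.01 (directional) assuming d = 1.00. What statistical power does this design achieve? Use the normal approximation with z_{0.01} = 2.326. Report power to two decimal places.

power ≈ 0.59

For two equal groups, power = Φ(d·√(n/2) − z_{α}).
d·√(n/2) = 1.00 × √(13/2) = 1.00 × 2.550 = 2.550.
z_β = 2.550 − 2.326 = 0.224.
Power = Φ(0.224) = 0.588.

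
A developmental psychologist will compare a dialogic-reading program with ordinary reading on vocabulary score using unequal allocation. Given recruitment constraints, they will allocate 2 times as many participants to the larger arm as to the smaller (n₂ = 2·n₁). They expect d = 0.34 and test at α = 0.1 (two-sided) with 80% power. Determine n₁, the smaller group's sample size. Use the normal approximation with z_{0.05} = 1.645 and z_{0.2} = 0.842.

With allocation ratio k = n₂/n₁ = 2, Var(x̄₁−x̄₂) = σ²(1/n₁ + 1/(k·n₁)) = σ²·(k+1)/(k·n₁).
So n₁ = (1 + 1/k)·((z_{α/2} + z_β)/d)² = 1.500 × (2.487/0.34)².
n₁ = 1.500 × 53.50 = 80.3.
Round up: n₁ = 81, giving n₂ = 2 × 81 = 162.

n₁ = 81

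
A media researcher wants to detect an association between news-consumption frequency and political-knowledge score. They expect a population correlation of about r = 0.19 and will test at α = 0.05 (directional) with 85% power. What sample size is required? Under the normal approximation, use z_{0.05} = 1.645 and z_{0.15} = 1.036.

Fisher's z: C = ½·ln((1+r)/(1−r)) = ½·ln(1.4691) = 0.1923.
n = ((z_{α} + z_β)/C)² + 3.
(1.645 + 1.036) / 0.1923 = 2.681 / 0.1923 = 13.942.
n = 13.942² + 3 = 194.37 + 3 = 197.4.
Round up.

n = 198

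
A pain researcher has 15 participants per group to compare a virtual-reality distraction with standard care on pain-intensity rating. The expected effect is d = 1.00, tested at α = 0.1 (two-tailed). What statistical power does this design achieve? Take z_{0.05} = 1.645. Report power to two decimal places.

For two equal groups, power = Φ(d·√(n/2) − z_{α/2}).
d·√(n/2) = 1.00 × √(15/2) = 1.00 × 2.739 = 2.739.
z_β = 2.739 − 1.645 = 1.094.
Power = Φ(1.094) = 0.863.

power ≈ 0.86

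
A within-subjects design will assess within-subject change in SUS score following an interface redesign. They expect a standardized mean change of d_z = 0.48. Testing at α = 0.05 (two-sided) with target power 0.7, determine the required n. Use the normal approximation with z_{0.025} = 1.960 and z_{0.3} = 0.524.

n = 27 pairs

For a paired (one-sample on differences) test: n = ((z_{α/2} + z_β) / d)².
z_{α/2} + z_β = 1.960 + 0.524 = 2.484.
n = (2.484 / 0.48)² = 5.175² = 26.78.
Round up.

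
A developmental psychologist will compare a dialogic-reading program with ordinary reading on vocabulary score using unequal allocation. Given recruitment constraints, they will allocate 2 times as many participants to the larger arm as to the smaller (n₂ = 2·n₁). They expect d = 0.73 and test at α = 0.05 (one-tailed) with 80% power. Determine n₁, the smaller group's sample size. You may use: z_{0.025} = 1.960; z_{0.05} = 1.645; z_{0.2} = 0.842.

n₁ = 18

With allocation ratio k = n₂/n₁ = 2, Var(x̄₁−x̄₂) = σ²(1/n₁ + 1/(k·n₁)) = σ²·(k+1)/(k·n₁).
So n₁ = (1 + 1/k)·((z_{α} + z_β)/d)² = 1.500 × (2.487/0.73)².
n₁ = 1.500 × 11.61 = 17.4.
Round up: n₁ = 18, giving n₂ = 2 × 18 = 36.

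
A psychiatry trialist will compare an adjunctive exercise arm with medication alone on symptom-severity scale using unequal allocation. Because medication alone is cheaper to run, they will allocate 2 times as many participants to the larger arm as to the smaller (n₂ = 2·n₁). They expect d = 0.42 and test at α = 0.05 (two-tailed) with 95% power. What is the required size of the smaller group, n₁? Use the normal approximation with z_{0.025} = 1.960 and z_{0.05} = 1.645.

With allocation ratio k = n₂/n₁ = 2, Var(x̄₁−x̄₂) = σ²(1/n₁ + 1/(k·n₁)) = σ²·(k+1)/(k·n₁).
So n₁ = (1 + 1/k)·((z_{α/2} + z_β)/d)² = 1.500 × (3.605/0.42)².
n₁ = 1.500 × 73.67 = 110.5.
Round up: n₁ = 111, giving n₂ = 2 × 111 = 222.

n₁ = 111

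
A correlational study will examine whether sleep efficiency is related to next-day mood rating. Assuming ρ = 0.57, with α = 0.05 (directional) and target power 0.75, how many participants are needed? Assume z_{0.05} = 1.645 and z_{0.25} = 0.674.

n = 16

Fisher's z: C = ½·ln((1+r)/(1−r)) = ½·ln(3.6512) = 0.6475.
n = ((z_{α} + z_β)/C)² + 3.
(1.645 + 0.674) / 0.6475 = 2.319 / 0.6475 = 3.581.
n = 3.581² + 3 = 12.83 + 3 = 15.8.
Round up.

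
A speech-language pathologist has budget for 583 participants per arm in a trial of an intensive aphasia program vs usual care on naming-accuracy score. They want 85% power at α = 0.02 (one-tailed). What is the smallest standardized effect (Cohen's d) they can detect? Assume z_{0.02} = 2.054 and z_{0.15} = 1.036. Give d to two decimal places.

d_min ≈ 0.18

For two independent groups of n = 583 each: d_min = (z_{α} + z_β)·√(2/n).
z-sum = 2.054 + 1.036 = 3.090.
d_min = 3.090 × √(2/583) = 3.090 × 0.0586 = 0.181.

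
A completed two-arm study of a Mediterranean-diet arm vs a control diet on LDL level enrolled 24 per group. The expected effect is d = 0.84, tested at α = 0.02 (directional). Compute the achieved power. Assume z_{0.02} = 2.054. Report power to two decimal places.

For two equal groups, power = Φ(d·√(n/2) − z_{α}).
d·√(n/2) = 0.84 × √(24/2) = 0.84 × 3.464 = 2.910.
z_β = 2.910 − 2.054 = 0.856.
Power = Φ(0.856) = 0.804.

power ≈ 0.80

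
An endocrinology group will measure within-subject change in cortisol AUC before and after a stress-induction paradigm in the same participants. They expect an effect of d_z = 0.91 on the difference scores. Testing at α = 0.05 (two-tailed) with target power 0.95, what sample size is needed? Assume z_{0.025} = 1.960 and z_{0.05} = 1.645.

For a paired (one-sample on differences) test: n = ((z_{α/2} + z_β) / d)².
z_{α/2} + z_β = 1.960 + 1.645 = 3.605.
n = (3.605 / 0.91)² = 3.962² = 15.69.
Round up.

n = 16 pairs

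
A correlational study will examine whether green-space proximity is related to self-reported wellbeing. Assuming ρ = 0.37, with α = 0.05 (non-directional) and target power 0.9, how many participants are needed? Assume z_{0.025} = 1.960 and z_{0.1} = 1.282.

n = 73

Fisher's z: C = ½·ln((1+r)/(1−r)) = ½·ln(2.1746) = 0.3884.
n = ((z_{α/2} + z_β)/C)² + 3.
(1.960 + 1.282) / 0.3884 = 3.242 / 0.3884 = 8.347.
n = 8.347² + 3 = 69.67 + 3 = 72.7.
Round up.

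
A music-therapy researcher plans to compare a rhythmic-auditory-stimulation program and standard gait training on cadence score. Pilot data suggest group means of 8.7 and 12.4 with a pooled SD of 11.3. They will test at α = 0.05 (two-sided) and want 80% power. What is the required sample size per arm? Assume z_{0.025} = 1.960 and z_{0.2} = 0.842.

Cohen's d = |M₁ − M₂| / SD_pooled = |8.7 − 12.4| / 11.3 = 3.7 / 11.3 = 0.327.
For two independent groups with equal n: n = 2·((z_{α/2} + z_β) / d)².
z_{α/2} + z_β = 1.960 + 0.842 = 2.802.
n = 2 × (2.802 / 0.327)² = 2 × 8.569² = 2 × 73.42 = 146.8.
Round up to the next whole participant.

n = 147 per group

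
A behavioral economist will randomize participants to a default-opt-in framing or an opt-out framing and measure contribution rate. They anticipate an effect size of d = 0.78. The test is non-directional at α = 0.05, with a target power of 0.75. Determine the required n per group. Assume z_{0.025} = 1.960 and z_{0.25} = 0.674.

For two independent groups with equal n: n = 2·((z_{α/2} + z_β) / d)².
z_{α/2} + z_β = 1.960 + 0.674 = 2.634.
n = 2 × (2.634 / 0.78)² = 2 × 3.377² = 2 × 11.40 = 22.8.
Round up to the next whole participant.

n = 23 per group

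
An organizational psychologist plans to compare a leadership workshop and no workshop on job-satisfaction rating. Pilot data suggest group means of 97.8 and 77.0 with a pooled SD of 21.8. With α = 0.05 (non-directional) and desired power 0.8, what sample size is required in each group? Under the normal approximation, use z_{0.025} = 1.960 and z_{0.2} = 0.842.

Cohen's d = |M₁ − M₂| / SD_pooled = |97.8 − 77.0| / 21.8 = 20.8 / 21.8 = 0.954.
For two independent groups with equal n: n = 2·((z_{α/2} + z_β) / d)².
z_{α/2} + z_β = 1.960 + 0.842 = 2.802.
n = 2 × (2.802 / 0.954)² = 2 × 2.937² = 2 × 8.63 = 17.3.
Round up to the next whole participant.

n = 18 per group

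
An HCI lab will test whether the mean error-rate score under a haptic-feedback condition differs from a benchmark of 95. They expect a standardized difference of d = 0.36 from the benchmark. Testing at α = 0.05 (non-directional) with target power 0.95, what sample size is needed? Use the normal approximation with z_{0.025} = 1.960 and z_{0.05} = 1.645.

n = 101

For a one-sample test: n = ((z_{α/2} + z_β) / d)².
z_{α/2} + z_β = 1.960 + 1.645 = 3.605.
n = (3.605 / 0.36)² = 10.014² = 100.28.
Round up.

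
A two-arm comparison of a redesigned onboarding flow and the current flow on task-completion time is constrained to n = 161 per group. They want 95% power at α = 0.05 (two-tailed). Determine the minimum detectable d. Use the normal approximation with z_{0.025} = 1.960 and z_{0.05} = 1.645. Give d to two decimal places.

For two independent groups of n = 161 each: d_min = (z_{α/2} + z_β)·√(2/n).
z-sum = 1.960 + 1.645 = 3.605.
d_min = 3.605 × √(2/161) = 3.605 × 0.1115 = 0.402.

d_min ≈ 0.40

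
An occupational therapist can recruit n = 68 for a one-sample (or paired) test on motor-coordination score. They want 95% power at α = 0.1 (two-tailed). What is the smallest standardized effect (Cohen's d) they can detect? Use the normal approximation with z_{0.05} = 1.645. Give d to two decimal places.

d_min ≈ 0.40

For a single sample (or paired design) of n = 68: d_min = (z_{α/2} + z_β)/√n.
z-sum = 1.645 + 1.645 = 3.290.
d_min = 3.290 / √68 = 3.290 / 8.246 = 0.399.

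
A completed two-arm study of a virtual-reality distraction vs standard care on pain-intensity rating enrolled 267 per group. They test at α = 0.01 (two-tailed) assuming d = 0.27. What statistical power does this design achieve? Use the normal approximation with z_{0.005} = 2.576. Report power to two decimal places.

power ≈ 0.71

For two equal groups, power = Φ(d·√(n/2) − z_{α/2}).
d·√(n/2) = 0.27 × √(267/2) = 0.27 × 11.554 = 3.120.
z_β = 3.120 − 2.576 = 0.544.
Power = Φ(0.544) = 0.707.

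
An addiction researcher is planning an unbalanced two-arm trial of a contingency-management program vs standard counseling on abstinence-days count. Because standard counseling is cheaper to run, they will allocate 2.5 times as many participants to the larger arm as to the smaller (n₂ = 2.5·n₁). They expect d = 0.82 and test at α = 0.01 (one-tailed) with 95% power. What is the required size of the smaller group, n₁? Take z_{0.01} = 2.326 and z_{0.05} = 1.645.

With allocation ratio k = n₂/n₁ = 2.5, Var(x̄₁−x̄₂) = σ²(1/n₁ + 1/(k·n₁)) = σ²·(k+1)/(k·n₁).
So n₁ = (1 + 1/k)·((z_{α} + z_β)/d)² = 1.400 × (3.971/0.82)².
n₁ = 1.400 × 23.45 = 32.8.
Round up: n₁ = 33, giving n₂ = ⌈2.5 × 33⌉ = ⌈82.5⌉ = 83.

n₁ = 33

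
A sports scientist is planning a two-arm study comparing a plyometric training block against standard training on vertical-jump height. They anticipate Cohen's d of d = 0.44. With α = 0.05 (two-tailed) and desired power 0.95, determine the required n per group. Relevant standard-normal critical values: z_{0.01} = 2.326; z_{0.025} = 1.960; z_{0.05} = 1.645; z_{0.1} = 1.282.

n = 135 per group

For two independent groups with equal n: n = 2·((z_{α/2} + z_β) / d)².
z_{α/2} + z_β = 1.960 + 1.645 = 3.605.
n = 2 × (3.605 / 0.44)² = 2 × 8.193² = 2 × 67.13 = 134.3.
Round up to the next whole participant.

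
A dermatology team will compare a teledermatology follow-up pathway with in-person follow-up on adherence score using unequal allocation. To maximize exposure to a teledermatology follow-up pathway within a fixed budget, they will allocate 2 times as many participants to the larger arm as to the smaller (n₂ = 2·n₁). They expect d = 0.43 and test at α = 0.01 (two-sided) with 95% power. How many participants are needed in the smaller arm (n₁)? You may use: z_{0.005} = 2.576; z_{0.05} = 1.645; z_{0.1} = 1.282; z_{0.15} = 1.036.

With allocation ratio k = n₂/n₁ = 2, Var(x̄₁−x̄₂) = σ²(1/n₁ + 1/(k·n₁)) = σ²·(k+1)/(k·n₁).
So n₁ = (1 + 1/k)·((z_{α/2} + z_β)/d)² = 1.500 × (4.221/0.43)².
n₁ = 1.500 × 96.36 = 144.5.
Round up: n₁ = 145, giving n₂ = 2 × 145 = 290.

n₁ = 145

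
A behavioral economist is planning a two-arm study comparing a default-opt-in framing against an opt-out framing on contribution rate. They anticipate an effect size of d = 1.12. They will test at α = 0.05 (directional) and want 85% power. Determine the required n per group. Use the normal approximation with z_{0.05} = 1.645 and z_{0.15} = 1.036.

n = 12 per group

For two independent groups with equal n: n = 2·((z_{α} + z_β) / d)².
z_{α} + z_β = 1.645 + 1.036 = 2.681.
n = 2 × (2.681 / 1.12)² = 2 × 2.394² = 2 × 5.73 = 11.5.
Round up to the next whole participant.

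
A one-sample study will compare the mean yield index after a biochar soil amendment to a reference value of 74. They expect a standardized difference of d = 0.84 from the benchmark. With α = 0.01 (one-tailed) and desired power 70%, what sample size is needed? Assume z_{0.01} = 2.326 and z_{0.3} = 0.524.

For a one-sample test: n = ((z_{α} + z_β) / d)².
z_{α} + z_β = 2.326 + 0.524 = 2.850.
n = (2.850 / 0.84)² = 3.393² = 11.51.
Round up.

n = 12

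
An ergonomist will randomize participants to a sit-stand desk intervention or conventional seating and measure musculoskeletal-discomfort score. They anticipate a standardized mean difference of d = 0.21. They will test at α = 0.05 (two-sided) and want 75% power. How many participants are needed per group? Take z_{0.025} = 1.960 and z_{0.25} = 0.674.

For two independent groups with equal n: n = 2·((z_{α/2} + z_β) / d)².
z_{α/2} + z_β = 1.960 + 0.674 = 2.634.
n = 2 × (2.634 / 0.21)² = 2 × 12.543² = 2 × 157.32 = 314.6.
Round up to the next whole participant.

n = 315 per group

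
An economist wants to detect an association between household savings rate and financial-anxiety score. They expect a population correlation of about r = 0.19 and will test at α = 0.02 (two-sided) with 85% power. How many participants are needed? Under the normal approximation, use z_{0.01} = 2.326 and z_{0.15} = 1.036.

n = 309

Fisher's z: C = ½·ln((1+r)/(1−r)) = ½·ln(1.4691) = 0.1923.
n = ((z_{α/2} + z_β)/C)² + 3.
(2.326 + 1.036) / 0.1923 = 3.362 / 0.1923 = 17.483.
n = 17.483² + 3 = 305.66 + 3 = 308.7.
Round up.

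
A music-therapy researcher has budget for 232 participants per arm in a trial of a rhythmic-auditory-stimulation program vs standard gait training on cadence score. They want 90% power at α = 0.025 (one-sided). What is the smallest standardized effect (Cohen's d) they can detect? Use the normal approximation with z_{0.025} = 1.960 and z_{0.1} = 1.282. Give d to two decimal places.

For two independent groups of n = 232 each: d_min = (z_{α} + z_β)·√(2/n).
z-sum = 1.960 + 1.282 = 3.242.
d_min = 3.242 × √(2/232) = 3.242 × 0.0928 = 0.301.

d_min ≈ 0.30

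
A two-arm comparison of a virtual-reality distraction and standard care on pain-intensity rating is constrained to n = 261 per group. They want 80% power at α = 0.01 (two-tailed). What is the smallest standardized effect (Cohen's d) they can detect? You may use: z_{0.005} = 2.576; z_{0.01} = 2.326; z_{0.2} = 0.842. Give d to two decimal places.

For two independent groups of n = 261 each: d_min = (z_{α/2} + z_β)·√(2/n).
z-sum = 2.576 + 0.842 = 3.418.
d_min = 3.418 × √(2/261) = 3.418 × 0.0875 = 0.299.

d_min ≈ 0.30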